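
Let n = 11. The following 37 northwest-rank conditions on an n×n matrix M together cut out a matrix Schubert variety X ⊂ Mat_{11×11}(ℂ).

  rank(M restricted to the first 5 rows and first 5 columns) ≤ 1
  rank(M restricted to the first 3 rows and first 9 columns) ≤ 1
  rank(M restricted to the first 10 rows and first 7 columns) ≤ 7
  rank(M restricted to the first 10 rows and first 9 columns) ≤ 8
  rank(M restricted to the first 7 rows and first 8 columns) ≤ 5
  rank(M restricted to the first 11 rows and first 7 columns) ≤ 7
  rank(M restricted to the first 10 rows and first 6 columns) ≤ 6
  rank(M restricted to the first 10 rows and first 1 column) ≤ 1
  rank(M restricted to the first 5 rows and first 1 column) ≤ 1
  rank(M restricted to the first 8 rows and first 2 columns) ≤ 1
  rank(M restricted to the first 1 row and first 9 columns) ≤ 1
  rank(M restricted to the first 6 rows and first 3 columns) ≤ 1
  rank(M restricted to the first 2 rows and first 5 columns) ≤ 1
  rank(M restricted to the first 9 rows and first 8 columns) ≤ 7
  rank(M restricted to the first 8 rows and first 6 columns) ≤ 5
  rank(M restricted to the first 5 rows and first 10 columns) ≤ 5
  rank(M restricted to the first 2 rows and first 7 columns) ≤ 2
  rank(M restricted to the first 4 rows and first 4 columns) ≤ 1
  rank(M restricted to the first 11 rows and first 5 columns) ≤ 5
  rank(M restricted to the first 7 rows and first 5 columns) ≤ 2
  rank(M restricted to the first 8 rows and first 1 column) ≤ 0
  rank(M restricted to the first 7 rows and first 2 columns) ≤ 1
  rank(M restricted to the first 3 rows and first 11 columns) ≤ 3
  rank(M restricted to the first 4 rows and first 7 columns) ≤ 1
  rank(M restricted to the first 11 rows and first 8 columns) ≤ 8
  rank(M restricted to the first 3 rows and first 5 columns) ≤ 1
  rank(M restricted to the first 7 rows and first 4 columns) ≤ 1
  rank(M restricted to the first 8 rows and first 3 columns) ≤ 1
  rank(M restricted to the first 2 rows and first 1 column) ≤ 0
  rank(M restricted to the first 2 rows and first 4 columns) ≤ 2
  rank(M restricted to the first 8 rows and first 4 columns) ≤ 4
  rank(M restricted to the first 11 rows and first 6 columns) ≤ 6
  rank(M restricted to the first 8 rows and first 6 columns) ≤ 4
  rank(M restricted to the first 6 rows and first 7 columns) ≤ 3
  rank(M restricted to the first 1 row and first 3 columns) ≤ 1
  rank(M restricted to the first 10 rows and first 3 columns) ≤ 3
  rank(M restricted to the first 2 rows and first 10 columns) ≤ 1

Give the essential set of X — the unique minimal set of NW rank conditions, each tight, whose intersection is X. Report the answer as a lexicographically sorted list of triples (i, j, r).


The tightest implied rank at each (i,j), from the 37 conditions:

  0 | 1 | 1 | 1 | 1 | 1 | 1 | 1 | 1 | 1 | 1
  0 | 1 | 1 | 1 | 1 | 1 | 1 | 1 | 1 | 1 | 2
  0 | 1 | 1 | 1 | 1 | 1 | 1 | 1 | 1 | 2 | 3
  0 | 1 | 1 | 1 | 1 | 1 | 1 | 2 | 2 | 3 | 4
  0 | 1 | 1 | 1 | 1 | 2 | 2 | 3 | 3 | 4 | 5
  0 | 1 | 1 | 1 | 2 | 3 | 3 | 4 | 4 | 5 | 6
  0 | 1 | 1 | 1 | 2 | 3 | 4 | 5 | 5 | 6 | 7
  0 | 1 | 1 | 2 | 3 | 4 | 5 | 6 | 6 | 7 | 8
  1 | 2 | 2 | 3 | 4 | 5 | 6 | 7 | 7 | 8 | 9
  1 | 2 | 3 | 4 | 5 | 6 | 7 | 8 | 8 | 9 | 10
  1 | 2 | 3 | 4 | 5 | 6 | 7 | 8 | 9 | 10 | 11

hence w(1..11) = (2, 11, 10, 8, 6, 5, 7, 4, 1, 3, 9).

|D(w)|=36, |Ess(w)|=7:

[(2, 10, 1), (3, 9, 1), (4, 7, 1), (5, 5, 1), (7, 4, 1), (8, 1, 0), (8, 3, 1)]


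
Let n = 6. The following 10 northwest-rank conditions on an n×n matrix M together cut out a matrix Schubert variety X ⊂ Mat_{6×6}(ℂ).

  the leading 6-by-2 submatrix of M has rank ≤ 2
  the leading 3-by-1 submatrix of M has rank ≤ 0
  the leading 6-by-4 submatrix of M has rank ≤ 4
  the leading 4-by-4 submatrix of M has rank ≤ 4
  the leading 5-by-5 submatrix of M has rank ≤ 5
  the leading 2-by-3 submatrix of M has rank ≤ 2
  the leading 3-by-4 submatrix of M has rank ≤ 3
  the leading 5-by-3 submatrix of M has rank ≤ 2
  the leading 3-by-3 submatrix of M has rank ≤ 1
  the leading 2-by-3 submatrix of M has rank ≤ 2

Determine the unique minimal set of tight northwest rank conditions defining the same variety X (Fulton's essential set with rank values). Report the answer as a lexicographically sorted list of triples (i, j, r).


Propagating the 10 rank bounds to every northwest block:

  0 | 1 | 1 | 1 | 1 | 1
  0 | 1 | 1 | 2 | 2 | 2
  0 | 1 | 1 | 2 | 3 | 3
  1 | 2 | 2 | 3 | 4 | 4
  1 | 2 | 2 | 3 | 4 | 5
  1 | 2 | 3 | 4 | 5 | 6

the unique w with this rank table is (2, 4, 5, 1, 6, 3).

Rothe diagram D(w) (6 cells), 3 SE-corners (essential conditions):

[(3, 1, 0), (3, 3, 1), (5, 3, 2)]


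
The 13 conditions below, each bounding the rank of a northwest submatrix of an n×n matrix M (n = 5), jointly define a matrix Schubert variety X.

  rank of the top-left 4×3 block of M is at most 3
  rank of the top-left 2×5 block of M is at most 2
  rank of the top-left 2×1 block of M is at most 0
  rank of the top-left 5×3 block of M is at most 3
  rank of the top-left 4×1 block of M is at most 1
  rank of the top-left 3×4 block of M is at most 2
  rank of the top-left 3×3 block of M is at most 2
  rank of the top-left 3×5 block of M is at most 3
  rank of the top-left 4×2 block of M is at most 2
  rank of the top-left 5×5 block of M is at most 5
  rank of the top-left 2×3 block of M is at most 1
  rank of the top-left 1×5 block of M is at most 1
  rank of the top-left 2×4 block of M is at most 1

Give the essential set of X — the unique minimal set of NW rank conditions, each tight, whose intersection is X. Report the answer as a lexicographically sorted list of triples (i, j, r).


The tightest implied rank at each (i,j), from the 13 conditions:

  i=1: 0  1  1  1  1
  i=2: 0  1  1  1  2
  i=3: 1  2  2  2  3
  i=4: 1  2  3  3  4
  i=5: 1  2  3  4  5

so w = (2, 5, 1, 3, 4).

|D(w)|=4, |Ess(w)|=2:

[(2, 1, 0), (2, 4, 1)]


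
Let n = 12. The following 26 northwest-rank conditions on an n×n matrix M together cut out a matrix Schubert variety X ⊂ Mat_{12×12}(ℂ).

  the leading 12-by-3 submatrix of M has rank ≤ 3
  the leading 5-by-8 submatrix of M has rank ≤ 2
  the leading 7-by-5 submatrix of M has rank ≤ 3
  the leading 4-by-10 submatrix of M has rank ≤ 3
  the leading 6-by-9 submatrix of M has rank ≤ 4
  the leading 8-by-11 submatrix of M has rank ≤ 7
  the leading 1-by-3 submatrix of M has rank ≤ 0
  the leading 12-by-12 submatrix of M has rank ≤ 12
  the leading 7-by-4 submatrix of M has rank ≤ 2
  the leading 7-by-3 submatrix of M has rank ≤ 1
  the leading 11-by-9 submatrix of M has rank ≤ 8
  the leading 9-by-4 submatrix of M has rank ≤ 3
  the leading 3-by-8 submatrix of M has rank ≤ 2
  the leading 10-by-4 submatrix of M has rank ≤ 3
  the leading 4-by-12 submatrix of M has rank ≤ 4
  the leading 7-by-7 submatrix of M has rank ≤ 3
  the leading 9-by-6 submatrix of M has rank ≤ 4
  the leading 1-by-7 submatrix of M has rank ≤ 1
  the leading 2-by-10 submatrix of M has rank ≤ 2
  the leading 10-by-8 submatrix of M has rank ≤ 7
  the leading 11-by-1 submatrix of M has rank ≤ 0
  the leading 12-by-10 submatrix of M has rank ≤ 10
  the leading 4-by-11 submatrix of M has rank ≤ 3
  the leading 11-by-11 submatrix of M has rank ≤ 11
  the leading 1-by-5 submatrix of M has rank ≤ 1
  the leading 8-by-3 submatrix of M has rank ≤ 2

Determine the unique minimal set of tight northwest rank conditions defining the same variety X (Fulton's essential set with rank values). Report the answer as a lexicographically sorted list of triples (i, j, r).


Propagating the 26 rank bounds to every northwest block:

  i=1: 0 0 0 1 1 1 1 1 1 1 1 1
  i=2: 0 1 1 2 2 2 2 2 2 2 2 2
  i=3: 0 1 1 2 2 2 2 2 3 3 3 3
  i=4: 0 1 1 2 2 2 2 2 3 3 3 4
  i=5: 0 1 1 2 2 2 2 2 3 4 4 5
  i=6: 0 1 1 2 3 3 3 3 4 5 5 6
  i=7: 0 1 1 2 3 3 3 4 5 6 6 7
  i=8: 0 1 2 3 4 4 4 5 6 7 7 8
  i=9: 0 1 2 3 4 4 5 6 7 8 8 9
  i=10: 0 1 2 3 4 5 6 7 8 9 9 10
  i=11: 0 1 2 3 4 5 6 7 8 9 10 11
  i=12: 1 2 3 4 5 6 7 8 9 10 11 12

giving w = (4, 2, 9, 12, 10, 5, 8, 3, 7, 6, 11, 1) via Δ²R.

7 SE-corners of the 35-cell Rothe diagram give Ess(w):

[(1, 3, 0), (4, 11, 3), (5, 8, 2), (7, 3, 1), (7, 7, 3), (9, 6, 4), (11, 1, 0)]


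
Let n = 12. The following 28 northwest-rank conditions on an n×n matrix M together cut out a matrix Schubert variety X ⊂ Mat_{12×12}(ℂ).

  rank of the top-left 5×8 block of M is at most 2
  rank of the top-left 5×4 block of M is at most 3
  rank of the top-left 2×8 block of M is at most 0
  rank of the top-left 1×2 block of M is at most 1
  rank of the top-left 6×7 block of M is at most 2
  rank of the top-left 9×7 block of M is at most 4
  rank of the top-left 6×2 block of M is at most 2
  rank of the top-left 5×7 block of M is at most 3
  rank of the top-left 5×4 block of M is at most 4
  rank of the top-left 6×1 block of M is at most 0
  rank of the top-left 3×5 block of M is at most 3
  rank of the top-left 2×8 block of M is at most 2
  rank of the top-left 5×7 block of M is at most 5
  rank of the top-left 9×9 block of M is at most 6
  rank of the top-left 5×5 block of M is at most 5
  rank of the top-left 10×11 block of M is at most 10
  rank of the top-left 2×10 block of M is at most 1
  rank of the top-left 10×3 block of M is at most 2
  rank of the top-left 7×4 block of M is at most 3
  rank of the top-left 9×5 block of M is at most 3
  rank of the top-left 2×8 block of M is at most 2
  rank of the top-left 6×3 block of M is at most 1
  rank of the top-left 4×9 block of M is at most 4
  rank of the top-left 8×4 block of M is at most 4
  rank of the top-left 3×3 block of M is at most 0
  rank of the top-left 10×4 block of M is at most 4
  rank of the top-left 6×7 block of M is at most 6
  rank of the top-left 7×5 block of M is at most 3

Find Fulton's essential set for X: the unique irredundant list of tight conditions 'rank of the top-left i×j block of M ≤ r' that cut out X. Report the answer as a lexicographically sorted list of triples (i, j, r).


The tightest implied rank at each (i,j), from the 28 conditions:

  0 | 0 | 0 | 0 | 0 | 0 | 0 | 0 | 1 | 1 | 1 | 1
  0 | 0 | 0 | 0 | 0 | 0 | 0 | 0 | 1 | 1 | 2 | 2
  0 | 0 | 0 | 1 | 1 | 1 | 1 | 1 | 2 | 2 | 3 | 3
  0 | 1 | 1 | 2 | 2 | 2 | 2 | 2 | 3 | 3 | 4 | 4
  0 | 1 | 1 | 2 | 2 | 2 | 2 | 2 | 3 | 4 | 5 | 5
  0 | 1 | 1 | 2 | 2 | 2 | 2 | 3 | 4 | 5 | 6 | 6
  1 | 2 | 2 | 3 | 3 | 3 | 3 | 4 | 5 | 6 | 7 | 7
  1 | 2 | 2 | 3 | 3 | 4 | 4 | 5 | 6 | 7 | 8 | 8
  1 | 2 | 2 | 3 | 3 | 4 | 4 | 5 | 6 | 7 | 8 | 9
  1 | 2 | 2 | 3 | 4 | 5 | 5 | 6 | 7 | 8 | 9 | 10
  1 | 2 | 3 | 4 | 5 | 6 | 6 | 7 | 8 | 9 | 10 | 11
  1 | 2 | 3 | 4 | 5 | 6 | 7 | 8 | 9 | 10 | 11 | 12

second differences of R give the permutation w = (9, 11, 4, 2, 10, 8, 1, 6, 12, 5, 3, 7).

|D(w)|=38, |Ess(w)|=10:

[(2, 8, 0), (2, 10, 1), (3, 3, 0), (5, 8, 2), (6, 1, 0), (6, 3, 1), (6, 7, 2), (9, 5, 3), (9, 7, 4), (10, 3, 2)]


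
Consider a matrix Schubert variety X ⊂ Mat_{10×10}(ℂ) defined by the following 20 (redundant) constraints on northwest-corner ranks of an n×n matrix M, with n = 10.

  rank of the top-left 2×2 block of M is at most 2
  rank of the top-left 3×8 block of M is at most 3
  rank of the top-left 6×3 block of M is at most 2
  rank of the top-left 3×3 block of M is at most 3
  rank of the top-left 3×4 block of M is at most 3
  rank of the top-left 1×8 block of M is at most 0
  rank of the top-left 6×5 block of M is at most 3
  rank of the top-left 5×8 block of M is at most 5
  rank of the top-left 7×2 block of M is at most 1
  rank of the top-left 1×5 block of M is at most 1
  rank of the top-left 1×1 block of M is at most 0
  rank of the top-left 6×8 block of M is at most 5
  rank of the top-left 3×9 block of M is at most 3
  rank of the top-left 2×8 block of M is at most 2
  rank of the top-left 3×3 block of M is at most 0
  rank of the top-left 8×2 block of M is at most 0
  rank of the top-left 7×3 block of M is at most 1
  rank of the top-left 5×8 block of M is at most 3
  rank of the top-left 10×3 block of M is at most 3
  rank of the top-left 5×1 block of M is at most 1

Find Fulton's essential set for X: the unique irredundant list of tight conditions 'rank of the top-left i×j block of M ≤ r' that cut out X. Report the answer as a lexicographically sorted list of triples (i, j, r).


Computing R[i][j] = min implied NW-rank bound (n=10, 20 conditions):

  i=1: 0 0 0 0 0 0 0 0 1 1
  i=2: 0 0 0 1 1 1 1 1 2 2
  i=3: 0 0 0 1 2 2 2 2 3 3
  i=4: 0 0 1 2 3 3 3 3 4 4
  i=5: 0 0 1 2 3 3 3 3 4 5
  i=6: 0 0 1 2 3 4 4 4 5 6
  i=7: 0 0 1 2 3 4 5 5 6 7
  i=8: 0 0 1 2 3 4 5 6 7 8
  i=9: 1 1 2 3 4 5 6 7 8 9
  i=10: 1 2 3 4 5 6 7 8 9 10

reading off 1-entries of Δ²R: w = (9, 4, 5, 3, 10, 6, 7, 8, 1, 2).

Fulton essential set (4 of the 27 Rothe cells):

[(1, 8, 0), (3, 3, 0), (5, 8, 3), (8, 2, 0)]


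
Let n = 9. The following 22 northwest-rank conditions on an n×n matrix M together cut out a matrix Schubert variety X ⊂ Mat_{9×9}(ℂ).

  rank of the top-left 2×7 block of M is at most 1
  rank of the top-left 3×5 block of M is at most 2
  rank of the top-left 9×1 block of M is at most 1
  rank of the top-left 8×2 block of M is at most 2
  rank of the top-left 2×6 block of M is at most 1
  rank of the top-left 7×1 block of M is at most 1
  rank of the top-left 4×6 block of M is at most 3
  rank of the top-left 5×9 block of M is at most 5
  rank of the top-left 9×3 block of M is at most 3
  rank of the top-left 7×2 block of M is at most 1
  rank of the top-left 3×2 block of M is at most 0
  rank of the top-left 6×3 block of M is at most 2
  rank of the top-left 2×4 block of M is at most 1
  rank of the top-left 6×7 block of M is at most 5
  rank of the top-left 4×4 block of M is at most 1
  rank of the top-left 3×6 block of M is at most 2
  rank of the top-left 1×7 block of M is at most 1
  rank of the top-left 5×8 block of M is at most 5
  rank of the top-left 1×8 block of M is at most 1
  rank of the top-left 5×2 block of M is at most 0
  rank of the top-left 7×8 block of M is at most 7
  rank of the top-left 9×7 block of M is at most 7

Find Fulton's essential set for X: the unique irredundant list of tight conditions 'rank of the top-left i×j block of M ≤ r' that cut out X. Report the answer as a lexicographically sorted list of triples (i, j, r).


Recovering R(i,j) via the rank-extension bound from the 22 conditions:

  0  0  1  1  1  1  1  1  1
  0  0  1  1  1  1  1  2  2
  0  0  1  1  2  2  2  3  3
  0  0  1  1  2  3  3  4  4
  0  0  1  2  3  4  4  5  5
  1  1  2  3  4  5  5  6  6
  1  1  2  3  4  5  6  7  7
  1  2  3  4  5  6  7  8  8
  1  2  3  4  5  6  7  8  9

hence w(1..9) = (3, 8, 5, 6, 4, 1, 7, 2, 9).

Fulton essential set (4 of the 17 Rothe cells):

[(2, 7, 1), (4, 4, 1), (5, 2, 0), (7, 2, 1)]


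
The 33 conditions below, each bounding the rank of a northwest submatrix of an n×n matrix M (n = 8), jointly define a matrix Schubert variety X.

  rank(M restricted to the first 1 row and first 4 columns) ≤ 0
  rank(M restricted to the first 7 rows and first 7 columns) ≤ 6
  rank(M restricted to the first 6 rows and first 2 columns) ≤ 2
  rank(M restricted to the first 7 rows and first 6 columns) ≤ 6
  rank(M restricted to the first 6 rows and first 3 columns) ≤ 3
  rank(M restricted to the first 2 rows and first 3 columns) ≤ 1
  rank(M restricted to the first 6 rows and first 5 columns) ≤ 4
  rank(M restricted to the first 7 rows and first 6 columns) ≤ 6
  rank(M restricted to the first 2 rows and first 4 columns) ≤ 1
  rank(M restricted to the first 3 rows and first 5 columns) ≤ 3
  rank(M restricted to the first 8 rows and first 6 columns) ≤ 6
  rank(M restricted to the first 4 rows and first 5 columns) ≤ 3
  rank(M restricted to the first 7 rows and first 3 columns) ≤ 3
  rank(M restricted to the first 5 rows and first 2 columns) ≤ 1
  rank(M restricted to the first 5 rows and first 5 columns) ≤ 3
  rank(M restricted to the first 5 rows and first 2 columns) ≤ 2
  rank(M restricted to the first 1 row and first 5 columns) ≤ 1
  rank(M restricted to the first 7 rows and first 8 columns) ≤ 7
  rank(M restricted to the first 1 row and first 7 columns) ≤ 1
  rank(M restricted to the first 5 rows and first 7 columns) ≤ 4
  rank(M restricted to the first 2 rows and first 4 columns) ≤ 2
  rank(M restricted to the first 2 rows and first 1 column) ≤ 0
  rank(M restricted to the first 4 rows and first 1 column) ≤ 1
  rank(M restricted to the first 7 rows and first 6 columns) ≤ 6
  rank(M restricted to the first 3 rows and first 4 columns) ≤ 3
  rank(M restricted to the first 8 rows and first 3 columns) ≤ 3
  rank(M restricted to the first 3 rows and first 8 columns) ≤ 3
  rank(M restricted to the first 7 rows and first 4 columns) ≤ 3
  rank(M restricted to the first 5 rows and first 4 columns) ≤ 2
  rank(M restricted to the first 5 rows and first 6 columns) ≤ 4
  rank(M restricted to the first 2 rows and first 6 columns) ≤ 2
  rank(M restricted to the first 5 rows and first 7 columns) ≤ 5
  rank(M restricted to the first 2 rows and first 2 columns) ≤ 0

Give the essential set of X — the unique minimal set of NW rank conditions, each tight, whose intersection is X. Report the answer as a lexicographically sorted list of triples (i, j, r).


The tightest implied rank at each (i,j), from the 33 conditions:

  R[1]: 0  0  0  0  1  1  1  1
  R[2]: 0  0  1  1  2  2  2  2
  R[3]: 1  1  2  2  3  3  3  3
  R[4]: 1  1  2  2  3  4  4  4
  R[5]: 1  1  2  2  3  4  4  5
  R[6]: 1  2  3  3  4  5  5  6
  R[7]: 1  2  3  3  4  5  6  7
  R[8]: 1  2  3  4  5  6  7  8

giving w = (5, 3, 1, 6, 8, 2, 7, 4) via Δ²R.

Fulton essential set (6 of the 12 Rothe cells):

[(1, 4, 0), (2, 2, 0), (5, 2, 1), (5, 4, 2), (5, 7, 4), (7, 4, 3)]


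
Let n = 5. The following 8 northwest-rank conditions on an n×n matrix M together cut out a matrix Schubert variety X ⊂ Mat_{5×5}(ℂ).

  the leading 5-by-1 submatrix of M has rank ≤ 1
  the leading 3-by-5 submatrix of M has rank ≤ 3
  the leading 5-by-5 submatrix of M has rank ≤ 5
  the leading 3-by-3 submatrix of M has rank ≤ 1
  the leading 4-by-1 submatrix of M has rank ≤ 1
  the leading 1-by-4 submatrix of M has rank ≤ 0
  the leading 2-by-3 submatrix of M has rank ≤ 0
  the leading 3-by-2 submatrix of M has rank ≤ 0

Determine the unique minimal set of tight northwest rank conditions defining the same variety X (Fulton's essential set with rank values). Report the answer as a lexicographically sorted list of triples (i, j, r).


The tightest implied rank at each (i,j), from the 8 conditions:

  R[1]: 0  0  0  0  1
  R[2]: 0  0  0  1  2
  R[3]: 0  0  1  2  3
  R[4]: 1  1  2  3  4
  R[5]: 1  2  3  4  5

hence w(1..5) = (5, 4, 3, 1, 2).

3 SE-corners of the 9-cell Rothe diagram give Ess(w):

[(1, 4, 0), (2, 3, 0), (3, 2, 0)]


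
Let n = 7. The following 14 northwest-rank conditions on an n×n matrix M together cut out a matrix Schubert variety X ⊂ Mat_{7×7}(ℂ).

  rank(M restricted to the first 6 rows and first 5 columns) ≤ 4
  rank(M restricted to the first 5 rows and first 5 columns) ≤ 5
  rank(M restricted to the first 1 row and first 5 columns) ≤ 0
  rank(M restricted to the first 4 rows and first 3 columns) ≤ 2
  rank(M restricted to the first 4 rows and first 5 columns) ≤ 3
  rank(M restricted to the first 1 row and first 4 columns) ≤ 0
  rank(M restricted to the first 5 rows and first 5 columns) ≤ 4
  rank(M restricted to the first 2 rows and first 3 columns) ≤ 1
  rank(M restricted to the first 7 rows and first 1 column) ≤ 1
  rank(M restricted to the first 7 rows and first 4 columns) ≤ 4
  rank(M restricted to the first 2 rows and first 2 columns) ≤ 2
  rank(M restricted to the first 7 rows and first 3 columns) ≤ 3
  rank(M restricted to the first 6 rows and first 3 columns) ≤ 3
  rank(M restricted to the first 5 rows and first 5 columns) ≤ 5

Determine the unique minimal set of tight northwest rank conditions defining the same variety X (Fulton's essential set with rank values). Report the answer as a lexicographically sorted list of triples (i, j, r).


Reconstructing r_w from the 14 given conditions:

  0 | 0 | 0 | 0 | 0 | 1 | 1
  1 | 1 | 1 | 1 | 1 | 2 | 2
  1 | 2 | 2 | 2 | 2 | 3 | 3
  1 | 2 | 2 | 3 | 3 | 4 | 4
  1 | 2 | 3 | 4 | 4 | 5 | 5
  1 | 2 | 3 | 4 | 4 | 5 | 6
  1 | 2 | 3 | 4 | 5 | 6 | 7

so w = (6, 1, 2, 4, 3, 7, 5).

D(w) has 7 cells with 3 SE-corners; essential set:

[(1, 5, 0), (4, 3, 2), (6, 5, 4)]


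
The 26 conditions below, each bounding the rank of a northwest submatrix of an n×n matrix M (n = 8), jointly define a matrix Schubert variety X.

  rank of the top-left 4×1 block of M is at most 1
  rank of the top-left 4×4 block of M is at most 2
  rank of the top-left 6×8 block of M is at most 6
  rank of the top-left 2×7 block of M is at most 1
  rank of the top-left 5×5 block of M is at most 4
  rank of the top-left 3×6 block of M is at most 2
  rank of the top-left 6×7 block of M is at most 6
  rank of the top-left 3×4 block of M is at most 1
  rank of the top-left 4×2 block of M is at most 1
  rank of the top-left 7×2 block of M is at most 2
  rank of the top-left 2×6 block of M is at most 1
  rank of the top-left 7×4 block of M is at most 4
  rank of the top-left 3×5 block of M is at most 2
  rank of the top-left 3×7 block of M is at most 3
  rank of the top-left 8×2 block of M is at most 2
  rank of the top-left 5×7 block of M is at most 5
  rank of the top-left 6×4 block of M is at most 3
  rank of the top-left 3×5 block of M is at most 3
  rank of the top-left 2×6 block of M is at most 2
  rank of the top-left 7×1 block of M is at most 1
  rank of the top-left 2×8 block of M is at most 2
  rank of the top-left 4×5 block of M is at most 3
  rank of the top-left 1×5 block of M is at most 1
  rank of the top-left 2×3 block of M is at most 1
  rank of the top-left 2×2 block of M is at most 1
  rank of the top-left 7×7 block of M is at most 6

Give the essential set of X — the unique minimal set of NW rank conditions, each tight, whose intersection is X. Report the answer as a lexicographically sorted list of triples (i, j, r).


Propagating the 26 rank bounds to every northwest block:

  i=1: 1  1  1  1  1  1  1  1
  i=2: 1  1  1  1  1  1  1  2
  i=3: 1  1  1  1  2  2  2  3
  i=4: 1  1  2  2  3  3  3  4
  i=5: 1  2  3  3  4  4  4  5
  i=6: 1  2  3  3  4  5  5  6
  i=7: 1  2  3  4  5  6  6  7
  i=8: 1  2  3  4  5  6  7  8

second differences of R give the permutation w = (1, 8, 5, 3, 2, 6, 4, 7).

Rothe diagram D(w) (11 cells), 4 SE-corners (essential conditions):

[(2, 7, 1), (3, 4, 1), (4, 2, 1), (6, 4, 3)]


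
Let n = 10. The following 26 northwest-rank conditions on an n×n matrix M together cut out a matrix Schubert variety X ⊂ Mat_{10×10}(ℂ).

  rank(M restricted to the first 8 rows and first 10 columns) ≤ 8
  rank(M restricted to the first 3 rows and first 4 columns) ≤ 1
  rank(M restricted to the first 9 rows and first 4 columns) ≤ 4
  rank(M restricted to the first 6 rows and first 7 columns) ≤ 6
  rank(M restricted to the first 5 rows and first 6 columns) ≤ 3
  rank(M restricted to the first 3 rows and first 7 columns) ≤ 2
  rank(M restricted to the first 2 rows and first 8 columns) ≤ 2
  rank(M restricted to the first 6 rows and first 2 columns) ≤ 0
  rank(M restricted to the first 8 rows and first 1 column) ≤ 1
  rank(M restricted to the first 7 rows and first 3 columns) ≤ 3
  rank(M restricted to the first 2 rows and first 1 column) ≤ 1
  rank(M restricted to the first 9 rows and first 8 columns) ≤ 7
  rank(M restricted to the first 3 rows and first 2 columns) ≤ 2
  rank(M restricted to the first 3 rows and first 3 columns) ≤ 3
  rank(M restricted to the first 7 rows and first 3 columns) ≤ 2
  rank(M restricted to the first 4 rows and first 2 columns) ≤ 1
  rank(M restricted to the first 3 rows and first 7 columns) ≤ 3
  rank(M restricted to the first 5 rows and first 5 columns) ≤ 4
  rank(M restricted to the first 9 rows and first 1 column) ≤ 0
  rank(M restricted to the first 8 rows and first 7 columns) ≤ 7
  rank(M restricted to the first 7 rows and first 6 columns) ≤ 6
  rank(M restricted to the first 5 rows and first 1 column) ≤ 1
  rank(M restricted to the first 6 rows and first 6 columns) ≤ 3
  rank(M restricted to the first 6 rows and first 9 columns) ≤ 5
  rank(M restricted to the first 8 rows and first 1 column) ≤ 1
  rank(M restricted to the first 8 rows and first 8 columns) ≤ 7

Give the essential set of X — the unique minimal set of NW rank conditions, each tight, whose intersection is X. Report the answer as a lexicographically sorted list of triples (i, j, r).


The tightest implied rank at each (i,j), from the 26 conditions:

  R[1]: 0 0 1 1 1 1 1 1 1 1
  R[2]: 0 0 1 1 2 2 2 2 2 2
  R[3]: 0 0 1 1 2 2 2 3 3 3
  R[4]: 0 0 1 2 3 3 3 4 4 4
  R[5]: 0 0 1 2 3 3 4 5 5 5
  R[6]: 0 0 1 2 3 3 4 5 5 6
  R[7]: 0 1 2 3 4 4 5 6 6 7
  R[8]: 0 1 2 3 4 5 6 7 7 8
  R[9]: 0 1 2 3 4 5 6 7 8 9
  R[10]: 1 2 3 4 5 6 7 8 9 10

giving w = (3, 5, 8, 4, 7, 10, 2, 6, 9, 1) via Δ²R.

|D(w)|=22, |Ess(w)|=6:

[(3, 4, 1), (3, 7, 2), (6, 2, 0), (6, 6, 3), (6, 9, 5), (9, 1, 0)]


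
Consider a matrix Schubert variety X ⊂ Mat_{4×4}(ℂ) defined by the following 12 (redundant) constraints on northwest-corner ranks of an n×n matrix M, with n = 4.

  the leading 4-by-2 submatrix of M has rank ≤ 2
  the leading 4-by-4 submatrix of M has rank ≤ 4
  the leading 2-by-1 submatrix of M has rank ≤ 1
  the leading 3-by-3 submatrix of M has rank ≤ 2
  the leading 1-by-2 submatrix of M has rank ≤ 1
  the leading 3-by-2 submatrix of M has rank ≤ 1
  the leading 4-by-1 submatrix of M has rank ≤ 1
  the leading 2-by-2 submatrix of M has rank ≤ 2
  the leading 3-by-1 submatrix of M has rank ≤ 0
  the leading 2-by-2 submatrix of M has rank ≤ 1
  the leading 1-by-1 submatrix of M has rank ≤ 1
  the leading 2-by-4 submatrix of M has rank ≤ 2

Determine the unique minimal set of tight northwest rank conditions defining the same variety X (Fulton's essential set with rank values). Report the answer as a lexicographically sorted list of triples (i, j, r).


Computing R[i][j] = min implied NW-rank bound (n=4, 12 conditions):

  i=1: 0, 1, 1, 1
  i=2: 0, 1, 2, 2
  i=3: 0, 1, 2, 3
  i=4: 1, 2, 3, 4

so w = (2, 3, 4, 1).

|D(w)|=3, |Ess(w)|=1:

[(3, 1, 0)]


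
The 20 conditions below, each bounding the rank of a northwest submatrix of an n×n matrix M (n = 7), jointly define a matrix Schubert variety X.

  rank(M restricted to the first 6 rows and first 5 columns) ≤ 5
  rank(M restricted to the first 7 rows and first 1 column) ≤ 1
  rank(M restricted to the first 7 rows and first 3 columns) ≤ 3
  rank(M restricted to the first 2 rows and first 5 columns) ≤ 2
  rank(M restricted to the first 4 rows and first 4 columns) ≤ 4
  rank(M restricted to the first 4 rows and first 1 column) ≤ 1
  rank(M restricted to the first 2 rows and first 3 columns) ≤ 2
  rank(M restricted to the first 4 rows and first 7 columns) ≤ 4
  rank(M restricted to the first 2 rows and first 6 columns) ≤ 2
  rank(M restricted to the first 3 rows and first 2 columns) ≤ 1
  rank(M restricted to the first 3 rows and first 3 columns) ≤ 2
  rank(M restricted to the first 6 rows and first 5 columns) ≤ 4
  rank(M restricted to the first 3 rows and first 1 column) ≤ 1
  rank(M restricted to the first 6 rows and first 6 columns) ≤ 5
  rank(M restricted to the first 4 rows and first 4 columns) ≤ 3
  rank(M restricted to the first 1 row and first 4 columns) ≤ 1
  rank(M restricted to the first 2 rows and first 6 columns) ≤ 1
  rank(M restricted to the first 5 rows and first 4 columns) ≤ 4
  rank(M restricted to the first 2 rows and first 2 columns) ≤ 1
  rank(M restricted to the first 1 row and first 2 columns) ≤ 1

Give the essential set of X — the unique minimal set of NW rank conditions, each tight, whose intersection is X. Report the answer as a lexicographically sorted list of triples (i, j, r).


Rank table r_w(7×7) implied by the 20 constraints:

  i=1: 1 | 1 | 1 | 1 | 1 | 1 | 1
  i=2: 1 | 1 | 1 | 1 | 1 | 1 | 2
  i=3: 1 | 1 | 2 | 2 | 2 | 2 | 3
  i=4: 1 | 2 | 3 | 3 | 3 | 3 | 4
  i=5: 1 | 2 | 3 | 4 | 4 | 4 | 5
  i=6: 1 | 2 | 3 | 4 | 4 | 5 | 6
  i=7: 1 | 2 | 3 | 4 | 5 | 6 | 7

second differences of R give the permutation w = (1, 7, 3, 2, 4, 6, 5).

Fulton essential set (3 of the 7 Rothe cells):

[(2, 6, 1), (3, 2, 1), (6, 5, 4)]


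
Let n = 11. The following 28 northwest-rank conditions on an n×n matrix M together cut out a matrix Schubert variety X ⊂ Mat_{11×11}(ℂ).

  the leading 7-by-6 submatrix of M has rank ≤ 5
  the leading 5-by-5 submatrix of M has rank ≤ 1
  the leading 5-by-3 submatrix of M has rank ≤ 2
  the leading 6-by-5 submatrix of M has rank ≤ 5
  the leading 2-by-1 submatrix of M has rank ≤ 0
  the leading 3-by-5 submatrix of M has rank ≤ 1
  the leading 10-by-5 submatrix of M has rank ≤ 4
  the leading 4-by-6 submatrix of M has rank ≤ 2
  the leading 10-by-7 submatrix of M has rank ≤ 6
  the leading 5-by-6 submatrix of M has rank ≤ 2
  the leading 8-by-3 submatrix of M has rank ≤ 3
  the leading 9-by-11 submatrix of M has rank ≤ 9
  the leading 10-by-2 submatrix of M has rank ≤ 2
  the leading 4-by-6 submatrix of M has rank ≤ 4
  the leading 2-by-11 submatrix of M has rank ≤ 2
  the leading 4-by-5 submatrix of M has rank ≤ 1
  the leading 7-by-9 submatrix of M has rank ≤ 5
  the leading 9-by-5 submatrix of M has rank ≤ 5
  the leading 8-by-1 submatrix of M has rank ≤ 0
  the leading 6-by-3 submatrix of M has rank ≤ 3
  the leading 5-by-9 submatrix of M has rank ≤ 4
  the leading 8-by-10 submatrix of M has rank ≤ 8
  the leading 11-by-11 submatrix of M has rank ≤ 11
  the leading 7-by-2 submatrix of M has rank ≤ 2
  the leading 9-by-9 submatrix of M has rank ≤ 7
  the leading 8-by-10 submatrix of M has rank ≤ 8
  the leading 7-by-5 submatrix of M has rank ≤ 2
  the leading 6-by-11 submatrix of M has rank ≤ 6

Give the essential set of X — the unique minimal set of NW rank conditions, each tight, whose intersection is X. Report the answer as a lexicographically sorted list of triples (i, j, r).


Propagating the 28 rank bounds to every northwest block:

  row 1: 0  1  1  1  1  1  1  1  1  1  1
  row 2: 0  1  1  1  1  2  2  2  2  2  2
  row 3: 0  1  1  1  1  2  3  3  3  3  3
  row 4: 0  1  1  1  1  2  3  4  4  4  4
  row 5: 0  1  1  1  1  2  3  4  4  5  5
  row 6: 0  1  2  2  2  3  4  5  5  6  6
  row 7: 0  1  2  2  2  3  4  5  5  6  7
  row 8: 0  1  2  3  3  4  5  6  6  7  8
  row 9: 1  2  3  4  4  5  6  7  7  8  9
  row 10: 1  2  3  4  4  5  6  7  8  9  10
  row 11: 1  2  3  4  5  6  7  8  9  10  11

so w = (2, 6, 7, 8, 10, 3, 11, 4, 1, 9, 5).

ℓ(w)=25; the 6 essential cells (i,j,r):

[(5, 5, 1), (5, 9, 4), (7, 5, 2), (7, 9, 5), (8, 1, 0), (10, 5, 4)]


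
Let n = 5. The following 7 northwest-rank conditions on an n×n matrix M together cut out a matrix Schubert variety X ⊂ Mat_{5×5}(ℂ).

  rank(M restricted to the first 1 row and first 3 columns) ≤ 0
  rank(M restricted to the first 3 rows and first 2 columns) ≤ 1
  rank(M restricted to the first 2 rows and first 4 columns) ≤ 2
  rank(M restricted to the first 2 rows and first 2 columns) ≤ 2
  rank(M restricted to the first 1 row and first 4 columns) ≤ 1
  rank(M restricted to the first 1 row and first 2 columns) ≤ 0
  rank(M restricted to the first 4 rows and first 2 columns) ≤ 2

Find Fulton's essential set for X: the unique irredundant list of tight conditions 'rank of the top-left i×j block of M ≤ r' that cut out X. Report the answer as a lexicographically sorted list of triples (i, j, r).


The tightest implied rank at each (i,j), from the 7 conditions:

  i=1: 0  0  0  1  1
  i=2: 1  1  1  2  2
  i=3: 1  1  2  3  3
  i=4: 1  2  3  4  4
  i=5: 1  2  3  4  5

the unique w with this rank table is (4, 1, 3, 2, 5).

Rothe diagram D(w) (4 cells), 2 SE-corners (essential conditions):

[(1, 3, 0), (3, 2, 1)]


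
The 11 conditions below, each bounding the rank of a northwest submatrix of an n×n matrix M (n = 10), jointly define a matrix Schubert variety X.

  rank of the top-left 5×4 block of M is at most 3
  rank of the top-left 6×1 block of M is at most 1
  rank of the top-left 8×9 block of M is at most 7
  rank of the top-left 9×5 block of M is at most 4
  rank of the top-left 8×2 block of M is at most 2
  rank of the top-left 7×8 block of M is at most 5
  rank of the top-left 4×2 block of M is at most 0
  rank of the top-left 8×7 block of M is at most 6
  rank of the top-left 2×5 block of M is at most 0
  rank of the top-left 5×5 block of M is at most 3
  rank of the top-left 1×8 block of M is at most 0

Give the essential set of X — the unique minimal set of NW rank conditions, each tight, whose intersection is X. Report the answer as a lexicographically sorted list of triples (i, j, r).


The tightest implied rank at each (i,j), from the 11 conditions:

  R[1]: 0, 0, 0, 0, 0, 0, 0, 0, 1, 1
  R[2]: 0, 0, 0, 0, 0, 1, 1, 1, 2, 2
  R[3]: 0, 0, 1, 1, 1, 2, 2, 2, 3, 3
  R[4]: 0, 0, 1, 2, 2, 3, 3, 3, 4, 4
  R[5]: 1, 1, 2, 3, 3, 4, 4, 4, 5, 5
  R[6]: 1, 2, 3, 4, 4, 5, 5, 5, 6, 6
  R[7]: 1, 2, 3, 4, 4, 5, 5, 5, 6, 7
  R[8]: 1, 2, 3, 4, 4, 5, 6, 6, 7, 8
  R[9]: 1, 2, 3, 4, 4, 5, 6, 7, 8, 9
  R[10]: 1, 2, 3, 4, 5, 6, 7, 8, 9, 10

reading off 1-entries of Δ²R: w = (9, 6, 3, 4, 1, 2, 10, 7, 8, 5).

Rothe diagram D(w) (22 cells), 5 SE-corners (essential conditions):

[(1, 8, 0), (2, 5, 0), (4, 2, 0), (7, 8, 5), (9, 5, 4)]


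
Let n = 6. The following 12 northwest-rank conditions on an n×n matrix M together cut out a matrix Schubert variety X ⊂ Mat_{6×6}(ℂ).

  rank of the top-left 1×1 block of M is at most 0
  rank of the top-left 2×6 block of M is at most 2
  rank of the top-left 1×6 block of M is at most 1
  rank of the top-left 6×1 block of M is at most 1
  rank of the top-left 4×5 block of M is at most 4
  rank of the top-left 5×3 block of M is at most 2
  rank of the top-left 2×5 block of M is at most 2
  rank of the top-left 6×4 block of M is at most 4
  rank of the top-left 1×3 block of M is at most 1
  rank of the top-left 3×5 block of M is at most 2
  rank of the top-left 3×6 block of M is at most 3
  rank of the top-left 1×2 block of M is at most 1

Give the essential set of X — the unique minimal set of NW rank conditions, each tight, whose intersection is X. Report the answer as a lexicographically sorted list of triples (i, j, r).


Computing R[i][j] = min implied NW-rank bound (n=6, 12 conditions):

  row 1: 0, 1, 1, 1, 1, 1
  row 2: 1, 2, 2, 2, 2, 2
  row 3: 1, 2, 2, 2, 2, 3
  row 4: 1, 2, 2, 3, 3, 4
  row 5: 1, 2, 2, 3, 4, 5
  row 6: 1, 2, 3, 4, 5, 6

so w = (2, 1, 6, 4, 5, 3).

ℓ(w)=6; the 3 essential cells (i,j,r):

[(1, 1, 0), (3, 5, 2), (5, 3, 2)]


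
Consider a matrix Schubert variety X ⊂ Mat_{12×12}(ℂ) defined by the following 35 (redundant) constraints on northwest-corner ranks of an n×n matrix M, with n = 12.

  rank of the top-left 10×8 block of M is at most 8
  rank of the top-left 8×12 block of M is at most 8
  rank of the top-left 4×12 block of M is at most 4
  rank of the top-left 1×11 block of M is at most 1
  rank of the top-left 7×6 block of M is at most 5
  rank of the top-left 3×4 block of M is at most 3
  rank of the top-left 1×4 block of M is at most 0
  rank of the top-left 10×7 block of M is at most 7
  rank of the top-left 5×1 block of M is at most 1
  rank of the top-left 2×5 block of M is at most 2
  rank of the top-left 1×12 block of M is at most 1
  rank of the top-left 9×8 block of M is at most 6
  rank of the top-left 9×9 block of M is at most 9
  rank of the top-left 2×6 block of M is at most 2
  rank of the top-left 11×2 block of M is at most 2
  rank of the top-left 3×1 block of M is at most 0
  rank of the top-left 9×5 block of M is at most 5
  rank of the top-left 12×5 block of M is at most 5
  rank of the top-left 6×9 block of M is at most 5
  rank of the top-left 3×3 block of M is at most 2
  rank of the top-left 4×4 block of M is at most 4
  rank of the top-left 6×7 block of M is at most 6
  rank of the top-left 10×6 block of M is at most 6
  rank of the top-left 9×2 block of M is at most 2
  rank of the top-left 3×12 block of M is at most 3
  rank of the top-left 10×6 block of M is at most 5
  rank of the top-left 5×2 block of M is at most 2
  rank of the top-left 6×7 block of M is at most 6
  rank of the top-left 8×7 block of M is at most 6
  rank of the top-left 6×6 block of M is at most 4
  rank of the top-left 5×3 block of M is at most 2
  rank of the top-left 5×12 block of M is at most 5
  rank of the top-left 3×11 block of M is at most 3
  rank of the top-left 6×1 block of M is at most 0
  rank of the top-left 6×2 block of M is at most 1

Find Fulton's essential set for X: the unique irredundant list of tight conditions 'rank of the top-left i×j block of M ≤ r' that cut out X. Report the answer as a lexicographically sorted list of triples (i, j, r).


The tightest implied rank at each (i,j), from the 35 conditions:

  0, 0, 0, 0, 1, 1, 1, 1, 1, 1, 1, 1
  0, 1, 1, 1, 2, 2, 2, 2, 2, 2, 2, 2
  0, 1, 2, 2, 3, 3, 3, 3, 3, 3, 3, 3
  0, 1, 2, 3, 4, 4, 4, 4, 4, 4, 4, 4
  0, 1, 2, 3, 4, 4, 5, 5, 5, 5, 5, 5
  0, 1, 2, 3, 4, 4, 5, 5, 5, 6, 6, 6
  1, 2, 3, 4, 5, 5, 6, 6, 6, 7, 7, 7
  1, 2, 3, 4, 5, 5, 6, 6, 7, 8, 8, 8
  1, 2, 3, 4, 5, 5, 6, 6, 7, 8, 9, 9
  1, 2, 3, 4, 5, 5, 6, 7, 8, 9, 10, 10
  1, 2, 3, 4, 5, 6, 7, 8, 9, 10, 11, 11
  1, 2, 3, 4, 5, 6, 7, 8, 9, 10, 11, 12

second differences of R give the permutation w = (5, 2, 3, 4, 7, 10, 1, 9, 11, 8, 6, 12).

Fulton essential set (6 of the 18 Rothe cells):

[(1, 4, 0), (6, 1, 0), (6, 6, 4), (6, 9, 5), (9, 8, 6), (10, 6, 5)]


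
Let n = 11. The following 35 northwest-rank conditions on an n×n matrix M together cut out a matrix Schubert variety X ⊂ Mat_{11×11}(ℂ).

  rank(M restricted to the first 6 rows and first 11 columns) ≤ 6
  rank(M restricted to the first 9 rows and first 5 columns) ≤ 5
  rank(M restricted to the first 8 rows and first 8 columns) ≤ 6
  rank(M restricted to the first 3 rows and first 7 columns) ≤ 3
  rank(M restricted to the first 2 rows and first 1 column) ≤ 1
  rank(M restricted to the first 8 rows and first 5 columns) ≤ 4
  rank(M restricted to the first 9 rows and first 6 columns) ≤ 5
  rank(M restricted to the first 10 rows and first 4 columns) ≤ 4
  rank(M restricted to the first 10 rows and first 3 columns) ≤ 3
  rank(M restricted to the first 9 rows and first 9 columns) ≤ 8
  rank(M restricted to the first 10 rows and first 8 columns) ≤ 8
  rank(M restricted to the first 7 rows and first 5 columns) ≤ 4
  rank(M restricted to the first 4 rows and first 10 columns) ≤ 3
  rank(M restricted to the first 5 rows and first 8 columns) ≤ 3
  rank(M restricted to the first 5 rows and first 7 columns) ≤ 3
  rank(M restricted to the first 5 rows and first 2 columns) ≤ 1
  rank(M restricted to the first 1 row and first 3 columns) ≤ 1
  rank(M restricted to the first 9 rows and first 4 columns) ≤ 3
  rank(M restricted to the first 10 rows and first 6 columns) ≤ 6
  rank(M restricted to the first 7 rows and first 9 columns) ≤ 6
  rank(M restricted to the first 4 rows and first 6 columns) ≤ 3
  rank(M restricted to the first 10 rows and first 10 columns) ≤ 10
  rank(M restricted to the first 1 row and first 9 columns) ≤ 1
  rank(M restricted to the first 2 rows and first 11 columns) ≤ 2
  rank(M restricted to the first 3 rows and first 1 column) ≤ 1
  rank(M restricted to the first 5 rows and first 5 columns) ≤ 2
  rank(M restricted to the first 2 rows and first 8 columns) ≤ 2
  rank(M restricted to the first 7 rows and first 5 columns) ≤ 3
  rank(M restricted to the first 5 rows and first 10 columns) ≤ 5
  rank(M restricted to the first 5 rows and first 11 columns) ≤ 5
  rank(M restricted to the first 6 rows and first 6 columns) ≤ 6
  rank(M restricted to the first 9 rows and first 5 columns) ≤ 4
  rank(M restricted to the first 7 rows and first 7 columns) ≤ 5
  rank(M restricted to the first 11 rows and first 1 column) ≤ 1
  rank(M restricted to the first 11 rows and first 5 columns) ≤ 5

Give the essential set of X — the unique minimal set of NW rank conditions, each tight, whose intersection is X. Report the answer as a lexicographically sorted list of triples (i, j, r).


Computing R[i][j] = min implied NW-rank bound (n=11, 35 conditions):

  R[1]: 1 | 1 | 1 | 1 | 1 | 1 | 1 | 1 | 1 | 1 | 1
  R[2]: 1 | 1 | 2 | 2 | 2 | 2 | 2 | 2 | 2 | 2 | 2
  R[3]: 1 | 1 | 2 | 2 | 2 | 3 | 3 | 3 | 3 | 3 | 3
  R[4]: 1 | 1 | 2 | 2 | 2 | 3 | 3 | 3 | 3 | 3 | 4
  R[5]: 1 | 1 | 2 | 2 | 2 | 3 | 3 | 3 | 4 | 4 | 5
  R[6]: 1 | 2 | 3 | 3 | 3 | 4 | 4 | 4 | 5 | 5 | 6
  R[7]: 1 | 2 | 3 | 3 | 3 | 4 | 5 | 5 | 6 | 6 | 7
  R[8]: 1 | 2 | 3 | 3 | 4 | 5 | 6 | 6 | 7 | 7 | 8
  R[9]: 1 | 2 | 3 | 3 | 4 | 5 | 6 | 7 | 8 | 8 | 9
  R[10]: 1 | 2 | 3 | 4 | 5 | 6 | 7 | 8 | 9 | 9 | 10
  R[11]: 1 | 2 | 3 | 4 | 5 | 6 | 7 | 8 | 9 | 10 | 11

giving w = (1, 3, 6, 11, 9, 2, 7, 5, 8, 4, 10) via Δ²R.

Fulton essential set (6 of the 20 Rothe cells):

[(4, 10, 3), (5, 2, 1), (5, 5, 2), (5, 8, 3), (7, 5, 3), (9, 4, 3)]
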